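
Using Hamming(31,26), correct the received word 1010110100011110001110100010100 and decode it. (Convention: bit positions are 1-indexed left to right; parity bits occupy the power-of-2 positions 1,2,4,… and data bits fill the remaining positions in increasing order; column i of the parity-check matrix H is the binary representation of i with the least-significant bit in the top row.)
Syndrome s = H · r^T (mod 2), r = 1010110100011110001110100010100:
  s[0] = (1010101010101010101010101010101)·(1010110100011110001110100010100) mod 2 = 1+0+1+0+1+0+0+0+0+0+0+0+1+0+1+0+0+0+1+0+1+0+1+0+0+0+1+0+1+0+0 mod 2 = 0
  s[1] = (0110011001100110011001100110011)·(1010110100011110001110100010100) mod 2 = 0+0+1+0+0+1+0+0+0+0+0+0+0+1+1+0+0+0+1+0+0+0+1+0+0+0+1+0+0+0+0 mod 2 = 1
  s[2] = (0001111000011110000111100001111)·(1010110100011110001110100010100) mod 2 = 0+0+0+0+1+1+0+0+0+0+0+1+1+1+1+0+0+0+0+1+1+0+1+0+0+0+0+0+1+0+0 mod 2 = 0
  s[3] = (0000000111111110000000011111111)·(1010110100011110001110100010100) mod 2 = 0+0+0+0+0+0+0+1+0+0+0+1+1+1+1+0+0+0+0+0+0+0+0+0+0+0+1+0+1+0+0 mod 2 = 1
  s[4] = (0000000000000001111111111111111)·(1010110100011110001110100010100) mod 2 = 0+0+0+0+0+0+0+0+0+0+0+0+0+0+0+0+0+0+1+1+1+0+1+0+0+0+1+0+1+0+0 mod 2 = 0
Syndrome = 01010
Column 10 of H equals this syndrome → error at bit 10 (1-indexed).
Flip bit 10: 1010110100011110001110100010100 → 1010110101011110001110100010100
Extract data bits at positions {3,5,6,7,9,10,11,12,13,14,15,17,18,19,20,21,22,23,24,25,26,27,28,29,30,31}: 11100101111001110100010100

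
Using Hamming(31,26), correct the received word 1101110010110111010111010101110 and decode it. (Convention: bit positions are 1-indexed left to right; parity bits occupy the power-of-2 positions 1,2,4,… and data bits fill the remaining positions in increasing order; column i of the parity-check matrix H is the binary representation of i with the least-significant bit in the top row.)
Syndrome s = H · r^T (mod 2), r = 1101110010110111010111010101110:
  s[0] = (1010101010101010101010101010101)·(1101110010110111010111010101110) mod 2 = 1+0+0+0+1+0+0+0+1+0+1+0+0+0+1+0+0+0+0+0+1+0+0+0+0+0+0+0+1+0+0 mod 2 = 1
  s[1] = (0110011001100110011001100110011)·(1101110010110111010111010101110) mod 2 = 0+1+0+0+0+1+0+0+0+0+1+0+0+1+1+0+0+1+0+0+0+1+0+0+0+1+0+0+0+1+0 mod 2 = 1
  s[2] = (0001111000011110000111100001111)·(1101110010110111010111010101110) mod 2 = 0+0+0+1+1+1+0+0+0+0+0+1+0+1+1+0+0+0+0+1+1+1+0+0+0+0+0+1+1+1+0 mod 2 = 0
  s[3] = (0000000111111110000000011111111)·(1101110010110111010111010101110) mod 2 = 0+0+0+0+0+0+0+0+1+0+1+1+0+1+1+0+0+0+0+0+0+0+0+1+0+1+0+1+1+1+0 mod 2 = 0
  s[4] = (0000000000000001111111111111111)·(1101110010110111010111010101110) mod 2 = 0+0+0+0+0+0+0+0+0+0+0+0+0+0+0+1+0+1+0+1+1+1+0+1+0+1+0+1+1+1+0 mod 2 = 0
Syndrome = 11000
Column 3 of H equals this syndrome → error at bit 3 (1-indexed).
Flip bit 3: 1101110010110111010111010101110 → 1111110010110111010111010101110
Extract data bits at positions {3,5,6,7,9,10,11,12,13,14,15,17,18,19,20,21,22,23,24,25,26,27,28,29,30,31}: 11101011011010111010101110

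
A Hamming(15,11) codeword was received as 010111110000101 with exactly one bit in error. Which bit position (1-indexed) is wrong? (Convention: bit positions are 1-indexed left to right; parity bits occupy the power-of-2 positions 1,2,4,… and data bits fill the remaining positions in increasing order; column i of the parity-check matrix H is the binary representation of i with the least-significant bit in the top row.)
Syndrome s = H · r^T (mod 2), r = 010111110000101:
  s[0] = (101010101010101)·(010111110000101) mod 2 = 0+0+0+0+1+0+1+0+0+0+0+0+1+0+1 mod 2 = 0
  s[1] = (011001100110011)·(010111110000101) mod 2 = 0+1+0+0+0+1+1+0+0+0+0+0+0+0+1 mod 2 = 0
  s[2] = (000111100001111)·(010111110000101) mod 2 = 0+0+0+1+1+1+1+0+0+0+0+0+1+0+1 mod 2 = 0
  s[3] = (000000011111111)·(010111110000101) mod 2 = 0+0+0+0+0+0+0+1+0+0+0+0+1+0+1 mod 2 = 1
Syndrome = 0001
Column i of H is the binary representation of i, so the syndrome is the binary index of the flipped bit.
Read s = 0001 with s[0] as LSB: 0·2^0 + 0·2^1 + 0·2^2 + 1·2^3 = 8.
Error is at bit position 8.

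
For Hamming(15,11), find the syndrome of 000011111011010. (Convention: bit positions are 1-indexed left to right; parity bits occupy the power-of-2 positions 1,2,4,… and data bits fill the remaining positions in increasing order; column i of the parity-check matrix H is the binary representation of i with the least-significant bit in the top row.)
Syndrome s = H · r^T (mod 2), r = 000011111011010:
  s[0] = (101010101010101)·(000011111011010) mod 2 = 0+0+0+0+1+0+1+0+1+0+1+0+0+0+0 mod 2 = 0
  s[1] = (011001100110011)·(000011111011010) mod 2 = 0+0+0+0+0+1+1+0+0+0+1+0+0+1+0 mod 2 = 0
  s[2] = (000111100001111)·(000011111011010) mod 2 = 0+0+0+0+1+1+1+0+0+0+0+1+0+1+0 mod 2 = 1
  s[3] = (000000011111111)·(000011111011010) mod 2 = 0+0+0+0+0+0+0+1+1+0+1+1+0+1+0 mod 2 = 1
Syndrome = 0011
Non-zero syndrome: error at position 12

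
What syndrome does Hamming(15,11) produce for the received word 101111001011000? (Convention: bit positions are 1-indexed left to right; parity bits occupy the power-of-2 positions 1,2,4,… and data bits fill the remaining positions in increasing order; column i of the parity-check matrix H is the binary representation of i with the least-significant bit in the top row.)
Syndrome s = H · r^T (mod 2), r = 101111001011000:
  s[0] = (101010101010101)·(101111001011000) mod 2 = 1+0+1+0+1+0+0+0+1+0+1+0+0+0+0 mod 2 = 1
  s[1] = (011001100110011)·(101111001011000) mod 2 = 0+0+1+0+0+1+0+0+0+0+1+0+0+0+0 mod 2 = 1
  s[2] = (000111100001111)·(101111001011000) mod 2 = 0+0+0+1+1+1+0+0+0+0+0+1+0+0+0 mod 2 = 0
  s[3] = (000000011111111)·(101111001011000) mod 2 = 0+0+0+0+0+0+0+0+1+0+1+1+0+0+0 mod 2 = 1
Syndrome = 1101
Non-zero syndrome: error at position 11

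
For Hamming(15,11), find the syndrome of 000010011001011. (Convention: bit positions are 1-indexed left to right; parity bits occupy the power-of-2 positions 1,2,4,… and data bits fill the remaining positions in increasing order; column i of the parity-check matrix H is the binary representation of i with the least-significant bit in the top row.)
Syndrome s = H · r^T (mod 2), r = 000010011001011:
  s[0] = (101010101010101)·(000010011001011) mod 2 = 0+0+0+0+1+0+0+0+1+0+0+0+0+0+1 mod 2 = 1
  s[1] = (011001100110011)·(000010011001011) mod 2 = 0+0+0+0+0+0+0+0+0+0+0+0+0+1+1 mod 2 = 0
  s[2] = (000111100001111)·(000010011001011) mod 2 = 0+0+0+0+1+0+0+0+0+0+0+1+0+1+1 mod 2 = 0
  s[3] = (000000011111111)·(000010011001011) mod 2 = 0+0+0+0+0+0+0+1+1+0+0+1+0+1+1 mod 2 = 1
Syndrome = 1001
Non-zero syndrome: error at position 9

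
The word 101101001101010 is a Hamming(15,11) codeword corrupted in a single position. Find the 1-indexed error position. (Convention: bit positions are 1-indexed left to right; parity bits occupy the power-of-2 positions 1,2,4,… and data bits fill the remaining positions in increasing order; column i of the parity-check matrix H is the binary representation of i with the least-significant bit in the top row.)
Syndrome s = H · r^T (mod 2), r = 101101001101010:
  s[0] = (101010101010101)·(101101001101010) mod 2 = 1+0+1+0+0+0+0+0+1+0+0+0+0+0+0 mod 2 = 1
  s[1] = (011001100110011)·(101101001101010) mod 2 = 0+0+1+0+0+1+0+0+0+1+0+0+0+1+0 mod 2 = 0
  s[2] = (000111100001111)·(101101001101010) mod 2 = 0+0+0+1+0+1+0+0+0+0+0+1+0+1+0 mod 2 = 0
  s[3] = (000000011111111)·(101101001101010) mod 2 = 0+0+0+0+0+0+0+0+1+1+0+1+0+1+0 mod 2 = 0
Syndrome = 1000
Column i of H is the binary representation of i, so the syndrome is the binary index of the flipped bit.
Read s = 1000 with s[0] as LSB: 1·2^0 + 0·2^1 + 0·2^2 + 0·2^3 = 1.
Error is at bit position 1.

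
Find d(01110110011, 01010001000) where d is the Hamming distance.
XOR = 00100111011, count of 1s = 6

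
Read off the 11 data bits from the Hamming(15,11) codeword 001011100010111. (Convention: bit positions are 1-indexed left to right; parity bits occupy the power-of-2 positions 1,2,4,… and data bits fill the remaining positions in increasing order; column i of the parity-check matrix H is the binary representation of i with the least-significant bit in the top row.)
Parity bits occupy power-of-2 positions; data bits are at positions {3,5,6,7,9,10,11,12,13,14,15} (1-indexed).
Extract: c[3]=1 c[5]=1 c[6]=1 c[7]=1 c[9]=0 c[10]=0 c[11]=1 c[12]=0 c[13]=1 c[14]=1 c[15]=1
Data = 11110010111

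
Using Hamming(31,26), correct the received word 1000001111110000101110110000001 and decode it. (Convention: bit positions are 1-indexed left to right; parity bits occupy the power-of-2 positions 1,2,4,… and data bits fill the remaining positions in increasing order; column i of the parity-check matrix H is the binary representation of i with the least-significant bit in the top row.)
Syndrome s = H · r^T (mod 2), r = 1000001111110000101110110000001:
  s[0] = (1010101010101010101010101010101)·(1000001111110000101110110000001) mod 2 = 1+0+0+0+0+0+1+0+1+0+1+0+0+0+0+0+1+0+1+0+1+0+1+0+0+0+0+0+0+0+1 mod 2 = 1
  s[1] = (0110011001100110011001100110011)·(1000001111110000101110110000001) mod 2 = 0+0+0+0+0+0+1+0+0+1+1+0+0+0+0+0+0+0+1+0+0+0+1+0+0+0+0+0+0+0+1 mod 2 = 0
  s[2] = (0001111000011110000111100001111)·(1000001111110000101110110000001) mod 2 = 0+0+0+0+0+0+1+0+0+0+0+1+0+0+0+0+0+0+0+1+1+0+1+0+0+0+0+0+0+0+1 mod 2 = 0
  s[3] = (0000000111111110000000011111111)·(1000001111110000101110110000001) mod 2 = 0+0+0+0+0+0+0+1+1+1+1+1+0+0+0+0+0+0+0+0+0+0+0+1+0+0+0+0+0+0+1 mod 2 = 1
  s[4] = (0000000000000001111111111111111)·(1000001111110000101110110000001) mod 2 = 0+0+0+0+0+0+0+0+0+0+0+0+0+0+0+0+1+0+1+1+1+0+1+1+0+0+0+0+0+0+1 mod 2 = 1
Syndrome = 10011
Column 25 of H equals this syndrome → error at bit 25 (1-indexed).
Flip bit 25: 1000001111110000101110110000001 → 1000001111110000101110111000001
Extract data bits at positions {3,5,6,7,9,10,11,12,13,14,15,17,18,19,20,21,22,23,24,25,26,27,28,29,30,31}: 00011111000101110111000001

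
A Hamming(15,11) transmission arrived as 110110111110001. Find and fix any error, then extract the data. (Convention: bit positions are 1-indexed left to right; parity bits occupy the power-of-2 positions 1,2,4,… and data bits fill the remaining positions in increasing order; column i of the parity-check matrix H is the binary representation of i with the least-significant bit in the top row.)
Syndrome s = H · r^T (mod 2), r = 110110111110001:
  s[0] = (101010101010101)·(110110111110001) mod 2 = 1+0+0+0+1+0+1+0+1+0+1+0+0+0+1 mod 2 = 0
  s[1] = (011001100110011)·(110110111110001) mod 2 = 0+1+0+0+0+0+1+0+0+1+1+0+0+0+1 mod 2 = 1
  s[2] = (000111100001111)·(110110111110001) mod 2 = 0+0+0+1+1+0+1+0+0+0+0+0+0+0+1 mod 2 = 0
  s[3] = (000000011111111)·(110110111110001) mod 2 = 0+0+0+0+0+0+0+1+1+1+1+0+0+0+1 mod 2 = 1
Syndrome = 0101
Column 10 of H equals this syndrome → error at bit 10 (1-indexed).
Flip bit 10: 110110111110001 → 110110111010001
Extract data bits at positions {3,5,6,7,9,10,11,12,13,14,15}: 01011010001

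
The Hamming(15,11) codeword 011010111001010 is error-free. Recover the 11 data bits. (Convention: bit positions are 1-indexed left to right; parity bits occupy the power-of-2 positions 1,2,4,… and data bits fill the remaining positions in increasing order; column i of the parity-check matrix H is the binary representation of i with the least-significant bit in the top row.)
Parity bits occupy power-of-2 positions; data bits are at positions {3,5,6,7,9,10,11,12,13,14,15} (1-indexed).
Extract: c[3]=1 c[5]=1 c[6]=0 c[7]=1 c[9]=1 c[10]=0 c[11]=0 c[12]=1 c[13]=0 c[14]=1 c[15]=0
Data = 11011001010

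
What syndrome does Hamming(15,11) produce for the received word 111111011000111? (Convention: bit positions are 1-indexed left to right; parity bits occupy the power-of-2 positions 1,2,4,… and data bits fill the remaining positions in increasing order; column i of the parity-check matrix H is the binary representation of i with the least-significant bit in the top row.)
Syndrome s = H · r^T (mod 2), r = 111111011000111:
  s[0] = (101010101010101)·(111111011000111) mod 2 = 1+0+1+0+1+0+0+0+1+0+0+0+1+0+1 mod 2 = 0
  s[1] = (011001100110011)·(111111011000111) mod 2 = 0+1+1+0+0+1+0+0+0+0+0+0+0+1+1 mod 2 = 1
  s[2] = (000111100001111)·(111111011000111) mod 2 = 0+0+0+1+1+1+0+0+0+0+0+0+1+1+1 mod 2 = 0
  s[3] = (000000011111111)·(111111011000111) mod 2 = 0+0+0+0+0+0+0+1+1+0+0+0+1+1+1 mod 2 = 1
Syndrome = 0101
Non-zero syndrome: error at position 10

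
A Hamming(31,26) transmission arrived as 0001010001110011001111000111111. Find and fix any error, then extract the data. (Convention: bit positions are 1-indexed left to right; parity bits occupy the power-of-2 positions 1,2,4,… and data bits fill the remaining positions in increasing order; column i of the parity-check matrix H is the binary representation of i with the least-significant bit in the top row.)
Syndrome s = H · r^T (mod 2), r = 0001010001110011001111000111111:
  s[0] = (1010101010101010101010101010101)·(0001010001110011001111000111111) mod 2 = 0+0+0+0+0+0+0+0+0+0+1+0+0+0+1+0+0+0+1+0+1+0+0+0+0+0+1+0+1+0+1 mod 2 = 1
  s[1] = (0110011001100110011001100110011)·(0001010001110011001111000111111) mod 2 = 0+0+0+0+0+1+0+0+0+1+1+0+0+0+1+0+0+0+1+0+0+1+0+0+0+1+1+0+0+1+1 mod 2 = 0
  s[2] = (0001111000011110000111100001111)·(0001010001110011001111000111111) mod 2 = 0+0+0+1+0+1+0+0+0+0+0+1+0+0+1+0+0+0+0+1+1+1+0+0+0+0+0+1+1+1+1 mod 2 = 1
  s[3] = (0000000111111110000000011111111)·(0001010001110011001111000111111) mod 2 = 0+0+0+0+0+0+0+0+0+1+1+1+0+0+1+0+0+0+0+0+0+0+0+0+0+1+1+1+1+1+1 mod 2 = 0
  s[4] = (0000000000000001111111111111111)·(0001010001110011001111000111111) mod 2 = 0+0+0+0+0+0+0+0+0+0+0+0+0+0+0+1+0+0+1+1+1+1+0+0+0+1+1+1+1+1+1 mod 2 = 1
Syndrome = 10101
Column 21 of H equals this syndrome → error at bit 21 (1-indexed).
Flip bit 21: 0001010001110011001111000111111 → 0001010001110011001101000111111
Extract data bits at positions {3,5,6,7,9,10,11,12,13,14,15,17,18,19,20,21,22,23,24,25,26,27,28,29,30,31}: 00100111001001101000111111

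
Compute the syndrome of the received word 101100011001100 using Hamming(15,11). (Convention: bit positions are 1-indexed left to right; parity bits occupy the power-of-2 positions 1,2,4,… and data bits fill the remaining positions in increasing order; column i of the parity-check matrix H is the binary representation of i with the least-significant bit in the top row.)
Syndrome s = H · r^T (mod 2), r = 101100011001100:
  s[0] = (101010101010101)·(101100011001100) mod 2 = 1+0+1+0+0+0+0+0+1+0+0+0+1+0+0 mod 2 = 0
  s[1] = (011001100110011)·(101100011001100) mod 2 = 0+0+1+0+0+0+0+0+0+0+0+0+0+0+0 mod 2 = 1
  s[2] = (000111100001111)·(101100011001100) mod 2 = 0+0+0+1+0+0+0+0+0+0+0+1+1+0+0 mod 2 = 1
  s[3] = (000000011111111)·(101100011001100) mod 2 = 0+0+0+0+0+0+0+1+1+0+0+1+1+0+0 mod 2 = 0
Syndrome = 0110
Non-zero syndrome: error at position 6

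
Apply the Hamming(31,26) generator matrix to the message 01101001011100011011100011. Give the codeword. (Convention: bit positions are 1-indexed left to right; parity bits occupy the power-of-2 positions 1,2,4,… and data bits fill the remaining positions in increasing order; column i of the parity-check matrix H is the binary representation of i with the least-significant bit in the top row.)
Codeword c = d · G (mod 2), d = 01101001011100011011100011:
  c[0] = d·G[:,0] = (01101001011100011011100011)·(11011010101101010101010101) mod 2 = 0+1+0+0+1+0+0+0+0+0+1+1+0+0+0+1+0+0+0+1+0+0+0+0+0+1 mod 2 = 1
  c[1] = d·G[:,1] = (01101001011100011011100011)·(10110110011011001100110011) mod 2 = 0+0+1+0+0+0+0+0+0+1+1+0+0+0+0+0+1+0+0+0+1+0+0+0+1+1 mod 2 = 1
  c[2] = d·G[:,2] = (01101001011100011011100011)·(10000000000000000000000000) mod 2 = 0+0+0+0+0+0+0+0+0+0+0+0+0+0+0+0+0+0+0+0+0+0+0+0+0+0 mod 2 = 0
  c[3] = d·G[:,3] = (01101001011100011011100011)·(01110001111000111100001111) mod 2 = 0+1+1+0+0+0+0+1+0+1+1+0+0+0+0+1+1+0+0+0+0+0+0+0+1+1 mod 2 = 1
  c[4] = d·G[:,4] = (01101001011100011011100011)·(01000000000000000000000000) mod 2 = 0+1+0+0+0+0+0+0+0+0+0+0+0+0+0+0+0+0+0+0+0+0+0+0+0+0 mod 2 = 1
  c[5] = d·G[:,5] = (01101001011100011011100011)·(00100000000000000000000000) mod 2 = 0+0+1+0+0+0+0+0+0+0+0+0+0+0+0+0+0+0+0+0+0+0+0+0+0+0 mod 2 = 1
  c[6] = d·G[:,6] = (01101001011100011011100011)·(00010000000000000000000000) mod 2 = 0+0+0+0+0+0+0+0+0+0+0+0+0+0+0+0+0+0+0+0+0+0+0+0+0+0 mod 2 = 0
  c[7] = d·G[:,7] = (01101001011100011011100011)·(00001111111000000011111111) mod 2 = 0+0+0+0+1+0+0+1+0+1+1+0+0+0+0+0+0+0+1+1+1+0+0+0+1+1 mod 2 = 1
  c[8] = d·G[:,8] = (01101001011100011011100011)·(00001000000000000000000000) mod 2 = 0+0+0+0+1+0+0+0+0+0+0+0+0+0+0+0+0+0+0+0+0+0+0+0+0+0 mod 2 = 1
  c[9] = d·G[:,9] = (01101001011100011011100011)·(00000100000000000000000000) mod 2 = 0+0+0+0+0+0+0+0+0+0+0+0+0+0+0+0+0+0+0+0+0+0+0+0+0+0 mod 2 = 0
  c[10] = d·G[:,10] = (01101001011100011011100011)·(00000010000000000000000000) mod 2 = 0+0+0+0+0+0+0+0+0+0+0+0+0+0+0+0+0+0+0+0+0+0+0+0+0+0 mod 2 = 0
  c[11] = d·G[:,11] = (01101001011100011011100011)·(00000001000000000000000000) mod 2 = 0+0+0+0+0+0+0+1+0+0+0+0+0+0+0+0+0+0+0+0+0+0+0+0+0+0 mod 2 = 1
  c[12] = d·G[:,12] = (01101001011100011011100011)·(00000000100000000000000000) mod 2 = 0+0+0+0+0+0+0+0+0+0+0+0+0+0+0+0+0+0+0+0+0+0+0+0+0+0 mod 2 = 0
  c[13] = d·G[:,13] = (01101001011100011011100011)·(00000000010000000000000000) mod 2 = 0+0+0+0+0+0+0+0+0+1+0+0+0+0+0+0+0+0+0+0+0+0+0+0+0+0 mod 2 = 1
  c[14] = d·G[:,14] = (01101001011100011011100011)·(00000000001000000000000000) mod 2 = 0+0+0+0+0+0+0+0+0+0+1+0+0+0+0+0+0+0+0+0+0+0+0+0+0+0 mod 2 = 1
  c[15] = d·G[:,15] = (01101001011100011011100011)·(00000000000111111111111111) mod 2 = 0+0+0+0+0+0+0+0+0+0+0+1+0+0+0+1+1+0+1+1+1+0+0+0+1+1 mod 2 = 0
  c[16] = d·G[:,16] = (01101001011100011011100011)·(00000000000100000000000000) mod 2 = 0+0+0+0+0+0+0+0+0+0+0+1+0+0+0+0+0+0+0+0+0+0+0+0+0+0 mod 2 = 1
  c[17] = d·G[:,17] = (01101001011100011011100011)·(00000000000010000000000000) mod 2 = 0+0+0+0+0+0+0+0+0+0+0+0+0+0+0+0+0+0+0+0+0+0+0+0+0+0 mod 2 = 0
  c[18] = d·G[:,18] = (01101001011100011011100011)·(00000000000001000000000000) mod 2 = 0+0+0+0+0+0+0+0+0+0+0+0+0+0+0+0+0+0+0+0+0+0+0+0+0+0 mod 2 = 0
  c[19] = d·G[:,19] = (01101001011100011011100011)·(00000000000000100000000000) mod 2 = 0+0+0+0+0+0+0+0+0+0+0+0+0+0+0+0+0+0+0+0+0+0+0+0+0+0 mod 2 = 0
  c[20] = d·G[:,20] = (01101001011100011011100011)·(00000000000000010000000000) mod 2 = 0+0+0+0+0+0+0+0+0+0+0+0+0+0+0+1+0+0+0+0+0+0+0+0+0+0 mod 2 = 1
  c[21] = d·G[:,21] = (01101001011100011011100011)·(00000000000000001000000000) mod 2 = 0+0+0+0+0+0+0+0+0+0+0+0+0+0+0+0+1+0+0+0+0+0+0+0+0+0 mod 2 = 1
  c[22] = d·G[:,22] = (01101001011100011011100011)·(00000000000000000100000000) mod 2 = 0+0+0+0+0+0+0+0+0+0+0+0+0+0+0+0+0+0+0+0+0+0+0+0+0+0 mod 2 = 0
  c[23] = d·G[:,23] = (01101001011100011011100011)·(00000000000000000010000000) mod 2 = 0+0+0+0+0+0+0+0+0+0+0+0+0+0+0+0+0+0+1+0+0+0+0+0+0+0 mod 2 = 1
  c[24] = d·G[:,24] = (01101001011100011011100011)·(00000000000000000001000000) mod 2 = 0+0+0+0+0+0+0+0+0+0+0+0+0+0+0+0+0+0+0+1+0+0+0+0+0+0 mod 2 = 1
  c[25] = d·G[:,25] = (01101001011100011011100011)·(00000000000000000000100000) mod 2 = 0+0+0+0+0+0+0+0+0+0+0+0+0+0+0+0+0+0+0+0+1+0+0+0+0+0 mod 2 = 1
  c[26] = d·G[:,26] = (01101001011100011011100011)·(00000000000000000000010000) mod 2 = 0+0+0+0+0+0+0+0+0+0+0+0+0+0+0+0+0+0+0+0+0+0+0+0+0+0 mod 2 = 0
  c[27] = d·G[:,27] = (01101001011100011011100011)·(00000000000000000000001000) mod 2 = 0+0+0+0+0+0+0+0+0+0+0+0+0+0+0+0+0+0+0+0+0+0+0+0+0+0 mod 2 = 0
  c[28] = d·G[:,28] = (01101001011100011011100011)·(00000000000000000000000100) mod 2 = 0+0+0+0+0+0+0+0+0+0+0+0+0+0+0+0+0+0+0+0+0+0+0+0+0+0 mod 2 = 0
  c[29] = d·G[:,29] = (01101001011100011011100011)·(00000000000000000000000010) mod 2 = 0+0+0+0+0+0+0+0+0+0+0+0+0+0+0+0+0+0+0+0+0+0+0+0+1+0 mod 2 = 1
  c[30] = d·G[:,30] = (01101001011100011011100011)·(00000000000000000000000001) mod 2 = 0+0+0+0+0+0+0+0+0+0+0+0+0+0+0+0+0+0+0+0+0+0+0+0+0+1 mod 2 = 1
Codeword = 1101110110010110100011011100011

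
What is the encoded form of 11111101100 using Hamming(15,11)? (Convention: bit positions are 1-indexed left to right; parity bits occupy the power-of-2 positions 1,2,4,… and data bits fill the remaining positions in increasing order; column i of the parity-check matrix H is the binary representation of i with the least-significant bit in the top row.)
Codeword c = d · G (mod 2), d = 11111101100:
  c[0] = d·G[:,0] = (11111101100)·(11011010101) mod 2 = 1+1+0+1+1+0+0+0+1+0+0 mod 2 = 1
  c[1] = d·G[:,1] = (11111101100)·(10110110011) mod 2 = 1+0+1+1+0+1+0+0+0+0+0 mod 2 = 0
  c[2] = d·G[:,2] = (11111101100)·(10000000000) mod 2 = 1+0+0+0+0+0+0+0+0+0+0 mod 2 = 1
  c[3] = d·G[:,3] = (11111101100)·(01110001111) mod 2 = 0+1+1+1+0+0+0+1+1+0+0 mod 2 = 1
  c[4] = d·G[:,4] = (11111101100)·(01000000000) mod 2 = 0+1+0+0+0+0+0+0+0+0+0 mod 2 = 1
  c[5] = d·G[:,5] = (11111101100)·(00100000000) mod 2 = 0+0+1+0+0+0+0+0+0+0+0 mod 2 = 1
  c[6] = d·G[:,6] = (11111101100)·(00010000000) mod 2 = 0+0+0+1+0+0+0+0+0+0+0 mod 2 = 1
  c[7] = d·G[:,7] = (11111101100)·(00001111111) mod 2 = 0+0+0+0+1+1+0+1+1+0+0 mod 2 = 0
  c[8] = d·G[:,8] = (11111101100)·(00001000000) mod 2 = 0+0+0+0+1+0+0+0+0+0+0 mod 2 = 1
  c[9] = d·G[:,9] = (11111101100)·(00000100000) mod 2 = 0+0+0+0+0+1+0+0+0+0+0 mod 2 = 1
  c[10] = d·G[:,10] = (11111101100)·(00000010000) mod 2 = 0+0+0+0+0+0+0+0+0+0+0 mod 2 = 0
  c[11] = d·G[:,11] = (11111101100)·(00000001000) mod 2 = 0+0+0+0+0+0+0+1+0+0+0 mod 2 = 1
  c[12] = d·G[:,12] = (11111101100)·(00000000100) mod 2 = 0+0+0+0+0+0+0+0+1+0+0 mod 2 = 1
  c[13] = d·G[:,13] = (11111101100)·(00000000010) mod 2 = 0+0+0+0+0+0+0+0+0+0+0 mod 2 = 0
  c[14] = d·G[:,14] = (11111101100)·(00000000001) mod 2 = 0+0+0+0+0+0+0+0+0+0+0 mod 2 = 0
Codeword = 101111101101100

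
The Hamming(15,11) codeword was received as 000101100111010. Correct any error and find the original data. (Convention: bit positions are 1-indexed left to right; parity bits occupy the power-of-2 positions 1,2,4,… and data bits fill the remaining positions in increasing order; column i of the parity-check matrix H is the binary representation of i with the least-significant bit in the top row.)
Syndrome s = H · r^T (mod 2), r = 000101100111010:
  s[0] = (101010101010101)·(000101100111010) mod 2 = 0+0+0+0+0+0+1+0+0+0+1+0+0+0+0 mod 2 = 0
  s[1] = (011001100110011)·(000101100111010) mod 2 = 0+0+0+0+0+1+1+0+0+1+1+0+0+1+0 mod 2 = 1
  s[2] = (000111100001111)·(000101100111010) mod 2 = 0+0+0+1+0+1+1+0+0+0+0+1+0+1+0 mod 2 = 1
  s[3] = (000000011111111)·(000101100111010) mod 2 = 0+0+0+0+0+0+0+0+0+1+1+1+0+1+0 mod 2 = 0
Syndrome = 0110
Column 6 of H equals this syndrome → error at bit 6 (1-indexed).
Flip bit 6: 000101100111010 → 000100100111010
Extract data bits at positions {3,5,6,7,9,10,11,12,13,14,15}: 00010111010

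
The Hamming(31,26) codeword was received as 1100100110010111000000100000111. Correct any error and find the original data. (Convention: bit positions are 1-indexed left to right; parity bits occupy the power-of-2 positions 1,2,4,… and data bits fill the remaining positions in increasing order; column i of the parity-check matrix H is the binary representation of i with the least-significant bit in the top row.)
Syndrome s = H · r^T (mod 2), r = 1100100110010111000000100000111:
  s[0] = (1010101010101010101010101010101)·(1100100110010111000000100000111) mod 2 = 1+0+0+0+1+0+0+0+1+0+0+0+0+0+1+0+0+0+0+0+0+0+1+0+0+0+0+0+1+0+1 mod 2 = 1
  s[1] = (0110011001100110011001100110011)·(1100100110010111000000100000111) mod 2 = 0+1+0+0+0+0+0+0+0+0+0+0+0+1+1+0+0+0+0+0+0+0+1+0+0+0+0+0+0+1+1 mod 2 = 0
  s[2] = (0001111000011110000111100001111)·(1100100110010111000000100000111) mod 2 = 0+0+0+0+1+0+0+0+0+0+0+1+0+1+1+0+0+0+0+0+0+0+1+0+0+0+0+0+1+1+1 mod 2 = 0
  s[3] = (0000000111111110000000011111111)·(1100100110010111000000100000111) mod 2 = 0+0+0+0+0+0+0+1+1+0+0+1+0+1+1+0+0+0+0+0+0+0+0+0+0+0+0+0+1+1+1 mod 2 = 0
  s[4] = (0000000000000001111111111111111)·(1100100110010111000000100000111) mod 2 = 0+0+0+0+0+0+0+0+0+0+0+0+0+0+0+1+0+0+0+0+0+0+1+0+0+0+0+0+1+1+1 mod 2 = 1
Syndrome = 10001
Column 17 of H equals this syndrome → error at bit 17 (1-indexed).
Flip bit 17: 1100100110010111000000100000111 → 1100100110010111100000100000111
Extract data bits at positions {3,5,6,7,9,10,11,12,13,14,15,17,18,19,20,21,22,23,24,25,26,27,28,29,30,31}: 01001001011100000100000111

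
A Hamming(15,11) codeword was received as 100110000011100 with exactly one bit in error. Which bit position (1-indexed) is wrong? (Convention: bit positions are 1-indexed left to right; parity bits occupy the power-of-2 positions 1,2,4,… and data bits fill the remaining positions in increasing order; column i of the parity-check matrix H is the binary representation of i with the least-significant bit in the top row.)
Syndrome s = H · r^T (mod 2), r = 100110000011100:
  s[0] = (101010101010101)·(100110000011100) mod 2 = 1+0+0+0+1+0+0+0+0+0+1+0+1+0+0 mod 2 = 0
  s[1] = (011001100110011)·(100110000011100) mod 2 = 0+0+0+0+0+0+0+0+0+0+1+0+0+0+0 mod 2 = 1
  s[2] = (000111100001111)·(100110000011100) mod 2 = 0+0+0+1+1+0+0+0+0+0+0+1+1+0+0 mod 2 = 0
  s[3] = (000000011111111)·(100110000011100) mod 2 = 0+0+0+0+0+0+0+0+0+0+1+1+1+0+0 mod 2 = 1
Syndrome = 0101
Column i of H is the binary representation of i, so the syndrome is the binary index of the flipped bit.
Read s = 0101 with s[0] as LSB: 0·2^0 + 1·2^1 + 0·2^2 + 1·2^3 = 10.
Error is at bit position 10.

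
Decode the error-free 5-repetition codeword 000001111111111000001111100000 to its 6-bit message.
Split into 5-bit blocks: 00000 11111 11111 00000 11111 00000
Data = 011010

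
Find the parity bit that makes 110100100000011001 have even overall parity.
Sum of data bits: 1+1+0+1+0+0+1+0+0+0+0+0+0+1+1+0+0+1 = 7.
7 mod 2 = 1, so parity bit = 1.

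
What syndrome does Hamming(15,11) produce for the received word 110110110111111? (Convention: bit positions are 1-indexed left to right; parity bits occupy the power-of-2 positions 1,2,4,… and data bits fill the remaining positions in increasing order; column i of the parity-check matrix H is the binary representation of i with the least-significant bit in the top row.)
Syndrome s = H · r^T (mod 2), r = 110110110111111:
  s[0] = (101010101010101)·(110110110111111) mod 2 = 1+0+0+0+1+0+1+0+0+0+1+0+1+0+1 mod 2 = 0
  s[1] = (011001100110011)·(110110110111111) mod 2 = 0+1+0+0+0+0+1+0+0+1+1+0+0+1+1 mod 2 = 0
  s[2] = (000111100001111)·(110110110111111) mod 2 = 0+0+0+1+1+0+1+0+0+0+0+1+1+1+1 mod 2 = 1
  s[3] = (000000011111111)·(110110110111111) mod 2 = 0+0+0+0+0+0+0+1+0+1+1+1+1+1+1 mod 2 = 1
Syndrome = 0011
Non-zero syndrome: error at position 12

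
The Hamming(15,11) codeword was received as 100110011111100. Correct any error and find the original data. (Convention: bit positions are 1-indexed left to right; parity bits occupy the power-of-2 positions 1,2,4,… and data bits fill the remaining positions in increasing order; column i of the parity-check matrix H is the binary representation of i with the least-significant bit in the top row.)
Syndrome s = H · r^T (mod 2), r = 100110011111100:
  s[0] = (101010101010101)·(100110011111100) mod 2 = 1+0+0+0+1+0+0+0+1+0+1+0+1+0+0 mod 2 = 1
  s[1] = (011001100110011)·(100110011111100) mod 2 = 0+0+0+0+0+0+0+0+0+1+1+0+0+0+0 mod 2 = 0
  s[2] = (000111100001111)·(100110011111100) mod 2 = 0+0+0+1+1+0+0+0+0+0+0+1+1+0+0 mod 2 = 0
  s[3] = (000000011111111)·(100110011111100) mod 2 = 0+0+0+0+0+0+0+1+1+1+1+1+1+0+0 mod 2 = 0
Syndrome = 1000
Column 1 of H equals this syndrome → error at bit 1 (1-indexed).
Flip bit 1: 100110011111100 → 000110011111100
Extract data bits at positions {3,5,6,7,9,10,11,12,13,14,15}: 01001111100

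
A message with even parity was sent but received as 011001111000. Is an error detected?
Sum of received bits: 0+1+1+0+0+1+1+1+1+0+0+0 = 6; 6 mod 2 = 0. Result is 0 → no error detected.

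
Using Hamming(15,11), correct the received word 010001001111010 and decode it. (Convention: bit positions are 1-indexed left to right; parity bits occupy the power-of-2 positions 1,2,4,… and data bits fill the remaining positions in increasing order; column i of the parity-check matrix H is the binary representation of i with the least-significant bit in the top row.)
Syndrome s = H · r^T (mod 2), r = 010001001111010:
  s[0] = (101010101010101)·(010001001111010) mod 2 = 0+0+0+0+0+0+0+0+1+0+1+0+0+0+0 mod 2 = 0
  s[1] = (011001100110011)·(010001001111010) mod 2 = 0+1+0+0+0+1+0+0+0+1+1+0+0+1+0 mod 2 = 1
  s[2] = (000111100001111)·(010001001111010) mod 2 = 0+0+0+0+0+1+0+0+0+0+0+1+0+1+0 mod 2 = 1
  s[3] = (000000011111111)·(010001001111010) mod 2 = 0+0+0+0+0+0+0+0+1+1+1+1+0+1+0 mod 2 = 1
Syndrome = 0111
Column 14 of H equals this syndrome → error at bit 14 (1-indexed).
Flip bit 14: 010001001111010 → 010001001111000
Extract data bits at positions {3,5,6,7,9,10,11,12,13,14,15}: 00101111000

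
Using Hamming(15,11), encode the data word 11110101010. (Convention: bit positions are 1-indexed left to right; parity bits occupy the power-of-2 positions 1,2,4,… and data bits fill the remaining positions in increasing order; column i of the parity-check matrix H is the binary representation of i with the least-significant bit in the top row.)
Codeword c = d · G (mod 2), d = 11110101010:
  c[0] = d·G[:,0] = (11110101010)·(11011010101) mod 2 = 1+1+0+1+0+0+0+0+0+0+0 mod 2 = 1
  c[1] = d·G[:,1] = (11110101010)·(10110110011) mod 2 = 1+0+1+1+0+1+0+0+0+1+0 mod 2 = 1
  c[2] = d·G[:,2] = (11110101010)·(10000000000) mod 2 = 1+0+0+0+0+0+0+0+0+0+0 mod 2 = 1
  c[3] = d·G[:,3] = (11110101010)·(01110001111) mod 2 = 0+1+1+1+0+0+0+1+0+1+0 mod 2 = 1
  c[4] = d·G[:,4] = (11110101010)·(01000000000) mod 2 = 0+1+0+0+0+0+0+0+0+0+0 mod 2 = 1
  c[5] = d·G[:,5] = (11110101010)·(00100000000) mod 2 = 0+0+1+0+0+0+0+0+0+0+0 mod 2 = 1
  c[6] = d·G[:,6] = (11110101010)·(00010000000) mod 2 = 0+0+0+1+0+0+0+0+0+0+0 mod 2 = 1
  c[7] = d·G[:,7] = (11110101010)·(00001111111) mod 2 = 0+0+0+0+0+1+0+1+0+1+0 mod 2 = 1
  c[8] = d·G[:,8] = (11110101010)·(00001000000) mod 2 = 0+0+0+0+0+0+0+0+0+0+0 mod 2 = 0
  c[9] = d·G[:,9] = (11110101010)·(00000100000) mod 2 = 0+0+0+0+0+1+0+0+0+0+0 mod 2 = 1
  c[10] = d·G[:,10] = (11110101010)·(00000010000) mod 2 = 0+0+0+0+0+0+0+0+0+0+0 mod 2 = 0
  c[11] = d·G[:,11] = (11110101010)·(00000001000) mod 2 = 0+0+0+0+0+0+0+1+0+0+0 mod 2 = 1
  c[12] = d·G[:,12] = (11110101010)·(00000000100) mod 2 = 0+0+0+0+0+0+0+0+0+0+0 mod 2 = 0
  c[13] = d·G[:,13] = (11110101010)·(00000000010) mod 2 = 0+0+0+0+0+0+0+0+0+1+0 mod 2 = 1
  c[14] = d·G[:,14] = (11110101010)·(00000000001) mod 2 = 0+0+0+0+0+0+0+0+0+0+0 mod 2 = 0
Codeword = 111111110101010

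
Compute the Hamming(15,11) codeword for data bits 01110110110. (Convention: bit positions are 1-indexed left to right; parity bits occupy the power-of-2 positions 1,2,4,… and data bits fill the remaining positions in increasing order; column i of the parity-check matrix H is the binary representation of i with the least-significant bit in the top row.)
Codeword c = d · G (mod 2), d = 01110110110:
  c[0] = d·G[:,0] = (01110110110)·(11011010101) mod 2 = 0+1+0+1+0+0+1+0+1+0+0 mod 2 = 0
  c[1] = d·G[:,1] = (01110110110)·(10110110011) mod 2 = 0+0+1+1+0+1+1+0+0+1+0 mod 2 = 1
  c[2] = d·G[:,2] = (01110110110)·(10000000000) mod 2 = 0+0+0+0+0+0+0+0+0+0+0 mod 2 = 0
  c[3] = d·G[:,3] = (01110110110)·(01110001111) mod 2 = 0+1+1+1+0+0+0+0+1+1+0 mod 2 = 1
  c[4] = d·G[:,4] = (01110110110)·(01000000000) mod 2 = 0+1+0+0+0+0+0+0+0+0+0 mod 2 = 1
  c[5] = d·G[:,5] = (01110110110)·(00100000000) mod 2 = 0+0+1+0+0+0+0+0+0+0+0 mod 2 = 1
  c[6] = d·G[:,6] = (01110110110)·(00010000000) mod 2 = 0+0+0+1+0+0+0+0+0+0+0 mod 2 = 1
  c[7] = d·G[:,7] = (01110110110)·(00001111111) mod 2 = 0+0+0+0+0+1+1+0+1+1+0 mod 2 = 0
  c[8] = d·G[:,8] = (01110110110)·(00001000000) mod 2 = 0+0+0+0+0+0+0+0+0+0+0 mod 2 = 0
  c[9] = d·G[:,9] = (01110110110)·(00000100000) mod 2 = 0+0+0+0+0+1+0+0+0+0+0 mod 2 = 1
  c[10] = d·G[:,10] = (01110110110)·(00000010000) mod 2 = 0+0+0+0+0+0+1+0+0+0+0 mod 2 = 1
  c[11] = d·G[:,11] = (01110110110)·(00000001000) mod 2 = 0+0+0+0+0+0+0+0+0+0+0 mod 2 = 0
  c[12] = d·G[:,12] = (01110110110)·(00000000100) mod 2 = 0+0+0+0+0+0+0+0+1+0+0 mod 2 = 1
  c[13] = d·G[:,13] = (01110110110)·(00000000010) mod 2 = 0+0+0+0+0+0+0+0+0+1+0 mod 2 = 1
  c[14] = d·G[:,14] = (01110110110)·(00000000001) mod 2 = 0+0+0+0+0+0+0+0+0+0+0 mod 2 = 0
Codeword = 010111100110110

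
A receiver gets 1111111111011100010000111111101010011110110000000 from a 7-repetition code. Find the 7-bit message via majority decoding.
Split into 7-bit blocks and majority-vote each:
  block 1 = 1111111: 7 ones, 0 zeros → 1
  block 2 = 1110111: 6 ones, 1 zeros → 1
  block 3 = 0001000: 1 ones, 6 zeros → 0
  block 4 = 0111111: 6 ones, 1 zeros → 1
  block 5 = 1010100: 3 ones, 4 zeros → 0
  block 6 = 1111011: 6 ones, 1 zeros → 1
  block 7 = 0000000: 0 ones, 7 zeros → 0
Decoded = 1101010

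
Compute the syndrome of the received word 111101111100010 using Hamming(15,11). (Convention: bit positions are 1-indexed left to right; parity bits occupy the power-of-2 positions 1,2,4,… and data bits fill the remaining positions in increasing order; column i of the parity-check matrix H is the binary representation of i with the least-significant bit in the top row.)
Syndrome s = H · r^T (mod 2), r = 111101111100010:
  s[0] = (101010101010101)·(111101111100010) mod 2 = 1+0+1+0+0+0+1+0+1+0+0+0+0+0+0 mod 2 = 0
  s[1] = (011001100110011)·(111101111100010) mod 2 = 0+1+1+0+0+1+1+0+0+1+0+0+0+1+0 mod 2 = 0
  s[2] = (000111100001111)·(111101111100010) mod 2 = 0+0+0+1+0+1+1+0+0+0+0+0+0+1+0 mod 2 = 0
  s[3] = (000000011111111)·(111101111100010) mod 2 = 0+0+0+0+0+0+0+1+1+1+0+0+0+1+0 mod 2 = 0
Syndrome = 0000
s = 0: no error detected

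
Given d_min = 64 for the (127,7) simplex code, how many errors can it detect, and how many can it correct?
Detection only: up to d_min − 1 = 63 errors.
Correction: up to ⌊(d_min − 1)/2⌋ = ⌊63/2⌋ = 31 errors.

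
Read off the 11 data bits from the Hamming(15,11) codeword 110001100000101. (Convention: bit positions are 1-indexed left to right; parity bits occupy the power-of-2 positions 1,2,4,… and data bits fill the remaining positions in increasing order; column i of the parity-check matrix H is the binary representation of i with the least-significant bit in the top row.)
Parity bits occupy power-of-2 positions; data bits are at positions {3,5,6,7,9,10,11,12,13,14,15} (1-indexed).
Extract: c[3]=0 c[5]=0 c[6]=1 c[7]=1 c[9]=0 c[10]=0 c[11]=0 c[12]=0 c[13]=1 c[14]=0 c[15]=1
Data = 00110000101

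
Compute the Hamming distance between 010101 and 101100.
XOR = 111001, count of 1s = 4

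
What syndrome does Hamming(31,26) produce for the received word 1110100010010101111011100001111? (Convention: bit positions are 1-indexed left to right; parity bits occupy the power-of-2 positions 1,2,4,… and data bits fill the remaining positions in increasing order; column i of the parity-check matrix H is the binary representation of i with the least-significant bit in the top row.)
Syndrome s = H · r^T (mod 2), r = 1110100010010101111011100001111:
  s[0] = (1010101010101010101010101010101)·(1110100010010101111011100001111) mod 2 = 1+0+1+0+1+0+0+0+1+0+0+0+0+0+0+0+1+0+1+0+1+0+1+0+0+0+0+0+1+0+1 mod 2 = 0
  s[1] = (0110011001100110011001100110011)·(1110100010010101111011100001111) mod 2 = 0+1+1+0+0+0+0+0+0+0+0+0+0+1+0+0+0+1+1+0+0+1+1+0+0+0+0+0+0+1+1 mod 2 = 1
  s[2] = (0001111000011110000111100001111)·(1110100010010101111011100001111) mod 2 = 0+0+0+0+1+0+0+0+0+0+0+1+0+1+0+0+0+0+0+0+1+1+1+0+0+0+0+1+1+1+1 mod 2 = 0
  s[3] = (0000000111111110000000011111111)·(1110100010010101111011100001111) mod 2 = 0+0+0+0+0+0+0+0+1+0+0+1+0+1+0+0+0+0+0+0+0+0+0+0+0+0+0+1+1+1+1 mod 2 = 1
  s[4] = (0000000000000001111111111111111)·(1110100010010101111011100001111) mod 2 = 0+0+0+0+0+0+0+0+0+0+0+0+0+0+0+1+1+1+1+0+1+1+1+0+0+0+0+1+1+1+1 mod 2 = 1
Syndrome = 01011
Non-zero syndrome: error at position 26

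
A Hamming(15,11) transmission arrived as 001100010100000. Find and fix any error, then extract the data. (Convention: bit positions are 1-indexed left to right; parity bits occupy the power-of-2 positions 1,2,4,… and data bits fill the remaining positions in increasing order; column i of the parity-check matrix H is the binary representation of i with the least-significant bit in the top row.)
Syndrome s = H · r^T (mod 2), r = 001100010100000:
  s[0] = (101010101010101)·(001100010100000) mod 2 = 0+0+1+0+0+0+0+0+0+0+0+0+0+0+0 mod 2 = 1
  s[1] = (011001100110011)·(001100010100000) mod 2 = 0+0+1+0+0+0+0+0+0+1+0+0+0+0+0 mod 2 = 0
  s[2] = (000111100001111)·(001100010100000) mod 2 = 0+0+0+1+0+0+0+0+0+0+0+0+0+0+0 mod 2 = 1
  s[3] = (000000011111111)·(001100010100000) mod 2 = 0+0+0+0+0+0+0+1+0+1+0+0+0+0+0 mod 2 = 0
Syndrome = 1010
Column 5 of H equals this syndrome → error at bit 5 (1-indexed).
Flip bit 5: 001100010100000 → 001110010100000
Extract data bits at positions {3,5,6,7,9,10,11,12,13,14,15}: 11000100000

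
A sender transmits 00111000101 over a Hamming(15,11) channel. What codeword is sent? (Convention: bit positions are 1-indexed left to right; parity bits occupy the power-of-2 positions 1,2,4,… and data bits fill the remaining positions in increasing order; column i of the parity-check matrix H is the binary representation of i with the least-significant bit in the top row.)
Codeword c = d · G (mod 2), d = 00111000101:
  c[0] = d·G[:,0] = (00111000101)·(11011010101) mod 2 = 0+0+0+1+1+0+0+0+1+0+1 mod 2 = 0
  c[1] = d·G[:,1] = (00111000101)·(10110110011) mod 2 = 0+0+1+1+0+0+0+0+0+0+1 mod 2 = 1
  c[2] = d·G[:,2] = (00111000101)·(10000000000) mod 2 = 0+0+0+0+0+0+0+0+0+0+0 mod 2 = 0
  c[3] = d·G[:,3] = (00111000101)·(01110001111) mod 2 = 0+0+1+1+0+0+0+0+1+0+1 mod 2 = 0
  c[4] = d·G[:,4] = (00111000101)·(01000000000) mod 2 = 0+0+0+0+0+0+0+0+0+0+0 mod 2 = 0
  c[5] = d·G[:,5] = (00111000101)·(00100000000) mod 2 = 0+0+1+0+0+0+0+0+0+0+0 mod 2 = 1
  c[6] = d·G[:,6] = (00111000101)·(00010000000) mod 2 = 0+0+0+1+0+0+0+0+0+0+0 mod 2 = 1
  c[7] = d·G[:,7] = (00111000101)·(00001111111) mod 2 = 0+0+0+0+1+0+0+0+1+0+1 mod 2 = 1
  c[8] = d·G[:,8] = (00111000101)·(00001000000) mod 2 = 0+0+0+0+1+0+0+0+0+0+0 mod 2 = 1
  c[9] = d·G[:,9] = (00111000101)·(00000100000) mod 2 = 0+0+0+0+0+0+0+0+0+0+0 mod 2 = 0
  c[10] = d·G[:,10] = (00111000101)·(00000010000) mod 2 = 0+0+0+0+0+0+0+0+0+0+0 mod 2 = 0
  c[11] = d·G[:,11] = (00111000101)·(00000001000) mod 2 = 0+0+0+0+0+0+0+0+0+0+0 mod 2 = 0
  c[12] = d·G[:,12] = (00111000101)·(00000000100) mod 2 = 0+0+0+0+0+0+0+0+1+0+0 mod 2 = 1
  c[13] = d·G[:,13] = (00111000101)·(00000000010) mod 2 = 0+0+0+0+0+0+0+0+0+0+0 mod 2 = 0
  c[14] = d·G[:,14] = (00111000101)·(00000000001) mod 2 = 0+0+0+0+0+0+0+0+0+0+1 mod 2 = 1
Codeword = 010001111000101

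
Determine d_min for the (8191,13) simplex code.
d_min = 4096 (every nonzero codeword of the simplex code S_13 has weight 2^(r−1) = 4096).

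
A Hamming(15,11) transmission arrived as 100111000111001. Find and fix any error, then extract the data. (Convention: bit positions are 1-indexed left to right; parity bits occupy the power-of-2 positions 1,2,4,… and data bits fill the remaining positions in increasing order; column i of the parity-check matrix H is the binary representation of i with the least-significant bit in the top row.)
Syndrome s = H · r^T (mod 2), r = 100111000111001:
  s[0] = (101010101010101)·(100111000111001) mod 2 = 1+0+0+0+1+0+0+0+0+0+1+0+0+0+1 mod 2 = 0
  s[1] = (011001100110011)·(100111000111001) mod 2 = 0+0+0+0+0+1+0+0+0+1+1+0+0+0+1 mod 2 = 0
  s[2] = (000111100001111)·(100111000111001) mod 2 = 0+0+0+1+1+1+0+0+0+0+0+1+0+0+1 mod 2 = 1
  s[3] = (000000011111111)·(100111000111001) mod 2 = 0+0+0+0+0+0+0+0+0+1+1+1+0+0+1 mod 2 = 0
Syndrome = 0010
Column 4 of H equals this syndrome → error at bit 4 (1-indexed).
Flip bit 4: 100111000111001 → 100011000111001
Extract data bits at positions {3,5,6,7,9,10,11,12,13,14,15}: 01100111001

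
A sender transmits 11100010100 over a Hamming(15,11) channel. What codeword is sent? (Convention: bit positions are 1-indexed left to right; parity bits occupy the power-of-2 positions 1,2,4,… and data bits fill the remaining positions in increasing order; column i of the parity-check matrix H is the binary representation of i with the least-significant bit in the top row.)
Codeword c = d · G (mod 2), d = 11100010100:
  c[0] = d·G[:,0] = (11100010100)·(11011010101) mod 2 = 1+1+0+0+0+0+1+0+1+0+0 mod 2 = 0
  c[1] = d·G[:,1] = (11100010100)·(10110110011) mod 2 = 1+0+1+0+0+0+1+0+0+0+0 mod 2 = 1
  c[2] = d·G[:,2] = (11100010100)·(10000000000) mod 2 = 1+0+0+0+0+0+0+0+0+0+0 mod 2 = 1
  c[3] = d·G[:,3] = (11100010100)·(01110001111) mod 2 = 0+1+1+0+0+0+0+0+1+0+0 mod 2 = 1
  c[4] = d·G[:,4] = (11100010100)·(01000000000) mod 2 = 0+1+0+0+0+0+0+0+0+0+0 mod 2 = 1
  c[5] = d·G[:,5] = (11100010100)·(00100000000) mod 2 = 0+0+1+0+0+0+0+0+0+0+0 mod 2 = 1
  c[6] = d·G[:,6] = (11100010100)·(00010000000) mod 2 = 0+0+0+0+0+0+0+0+0+0+0 mod 2 = 0
  c[7] = d·G[:,7] = (11100010100)·(00001111111) mod 2 = 0+0+0+0+0+0+1+0+1+0+0 mod 2 = 0
  c[8] = d·G[:,8] = (11100010100)·(00001000000) mod 2 = 0+0+0+0+0+0+0+0+0+0+0 mod 2 = 0
  c[9] = d·G[:,9] = (11100010100)·(00000100000) mod 2 = 0+0+0+0+0+0+0+0+0+0+0 mod 2 = 0
  c[10] = d·G[:,10] = (11100010100)·(00000010000) mod 2 = 0+0+0+0+0+0+1+0+0+0+0 mod 2 = 1
  c[11] = d·G[:,11] = (11100010100)·(00000001000) mod 2 = 0+0+0+0+0+0+0+0+0+0+0 mod 2 = 0
  c[12] = d·G[:,12] = (11100010100)·(00000000100) mod 2 = 0+0+0+0+0+0+0+0+1+0+0 mod 2 = 1
  c[13] = d·G[:,13] = (11100010100)·(00000000010) mod 2 = 0+0+0+0+0+0+0+0+0+0+0 mod 2 = 0
  c[14] = d·G[:,14] = (11100010100)·(00000000001) mod 2 = 0+0+0+0+0+0+0+0+0+0+0 mod 2 = 0
Codeword = 011111000010100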